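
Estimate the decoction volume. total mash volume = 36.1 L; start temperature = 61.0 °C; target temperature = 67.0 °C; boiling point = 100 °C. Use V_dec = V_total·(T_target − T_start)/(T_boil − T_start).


V_dec = 36.1·(67.0 − 61.0)/(100 − 61.0)

5.5538 L


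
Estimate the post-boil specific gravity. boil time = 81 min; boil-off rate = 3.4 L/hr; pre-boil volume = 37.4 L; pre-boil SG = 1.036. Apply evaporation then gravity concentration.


V_post = V_pre − rate·(t/60);  SG_post = 1 + (SG_pre−1)·V_pre/V_post
V_post = 37.4 − 3.4·(81/60) = 32.8100
SG_post = 1 + (1.036 − 1)·37.4/32.8100

1.0410


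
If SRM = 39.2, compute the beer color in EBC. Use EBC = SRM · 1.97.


EBC = 39.2 · 1.97

77.2240 EBC


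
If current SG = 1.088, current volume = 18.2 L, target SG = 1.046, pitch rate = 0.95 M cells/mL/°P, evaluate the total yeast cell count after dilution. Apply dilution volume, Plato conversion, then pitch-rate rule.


V_w = V·((SG_c−1)/(SG_t−1)−1);  °P = 259 − 259/SG_t;  cells = rate·(V+V_w)·°P
V_w = 18.2·((1.088−1)/(1.046−1)−1) = 16.6174
V_final = 18.2 + 16.6174 = 34.8174
°P = 259 − 259/1.046 = 11.3901
cells = 0.95·34.8174·11.3901

376.7435 billion cells


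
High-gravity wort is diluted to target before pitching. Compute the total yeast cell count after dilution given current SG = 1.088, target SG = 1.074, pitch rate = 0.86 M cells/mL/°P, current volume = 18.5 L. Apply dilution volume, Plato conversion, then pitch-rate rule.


V_w = V·((SG_c−1)/(SG_t−1)−1);  °P = 259 − 259/SG_t;  cells = rate·(V+V_w)·°P
V_w = 18.5·((1.088−1)/(1.074−1)−1) = 3.5000
V_final = 18.5 + 3.5000 = 22.0000
°P = 259 − 259/1.074 = 17.8454
cells = 0.86·22.0000·17.8454

337.6357 billion cells


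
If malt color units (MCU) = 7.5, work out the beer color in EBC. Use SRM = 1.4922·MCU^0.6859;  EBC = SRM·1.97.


SRM = 1.4922·7.5^0.6859 = 5.9434
EBC = 5.9434·1.97

11.7084 EBC


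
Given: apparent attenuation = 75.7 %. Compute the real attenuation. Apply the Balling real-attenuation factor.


RA = AA · 0.8192
RA = 75.7 · 0.8192

62.0134 %


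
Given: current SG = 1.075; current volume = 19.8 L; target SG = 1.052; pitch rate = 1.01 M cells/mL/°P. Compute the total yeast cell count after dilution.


V_w = V·((SG_c−1)/(SG_t−1)−1);  °P = 259 − 259/SG_t;  cells = rate·(V+V_w)·°P
V_w = 19.8·((1.075−1)/(1.052−1)−1) = 8.7577
V_final = 19.8 + 8.7577 = 28.5577
°P = 259 − 259/1.052 = 12.8023
cells = 1.01·28.5577·12.8023

369.2596 billion cells


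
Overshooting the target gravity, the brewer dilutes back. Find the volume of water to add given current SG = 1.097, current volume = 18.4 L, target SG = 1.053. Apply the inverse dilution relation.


V_water = V·((SG_curr − 1)/(SG_target − 1) − 1)
V_water = 18.4·((1.097 − 1)/(1.053 − 1) − 1)

15.2755 L


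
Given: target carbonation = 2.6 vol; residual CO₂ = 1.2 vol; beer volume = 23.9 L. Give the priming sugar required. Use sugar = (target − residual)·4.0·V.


sugar = (2.6 − 1.2)·4.0·23.9

133.8400 g


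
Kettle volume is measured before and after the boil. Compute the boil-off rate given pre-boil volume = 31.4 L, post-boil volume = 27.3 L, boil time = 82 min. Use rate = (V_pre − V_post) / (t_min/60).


rate = (31.4 − 27.3) / (82/60)

3.0000 L/hr


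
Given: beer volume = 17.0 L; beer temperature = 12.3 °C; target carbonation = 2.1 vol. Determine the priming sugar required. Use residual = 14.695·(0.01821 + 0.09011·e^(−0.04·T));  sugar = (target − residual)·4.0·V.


residual = 14.695·(0.01821 + 0.09011·e^(−0.04·12.3)) = 1.0772
sugar = (2.1 − 1.0772)·4.0·17.0

69.5508 g


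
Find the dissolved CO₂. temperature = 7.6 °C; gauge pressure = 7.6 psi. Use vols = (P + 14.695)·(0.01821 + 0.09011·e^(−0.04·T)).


vols = (7.6 + 14.695)·(0.01821 + 0.09011·e^(−0.04·7.6))

1.8884 volumes


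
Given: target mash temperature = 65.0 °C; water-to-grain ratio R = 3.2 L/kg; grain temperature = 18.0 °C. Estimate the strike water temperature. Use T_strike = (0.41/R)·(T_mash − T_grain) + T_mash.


T_strike = (0.41/3.2)·(65.0 − 18.0) + 65.0

71.0219 °C


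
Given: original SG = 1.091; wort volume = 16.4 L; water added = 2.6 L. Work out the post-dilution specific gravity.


SG_new = 1 + (SG_old − 1)·V_old/(V_old + V_water)
pts = (1.091 − 1)·1000·16.4/(16.4 + 2.6) = 78.5474
SG_new = 1 + 78.5474/1000

1.0785


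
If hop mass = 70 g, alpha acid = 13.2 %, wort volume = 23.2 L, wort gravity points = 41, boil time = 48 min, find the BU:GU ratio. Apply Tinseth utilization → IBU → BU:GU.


U = 1.65·0.000125^(GP/1000)·(1−e^(−0.04t))/4.15;  IBU = (α/100)·m·U·1000/V;  BU:GU = IBU/GP
U = 1.65·0.000125^(41/1000)·(1−e^(−0.04·48))/4.15 = 0.2347
IBU = (13.2/100)·70·0.2347·1000/23.2 = 93.4851
BU:GU = 93.4851/41

2.2801


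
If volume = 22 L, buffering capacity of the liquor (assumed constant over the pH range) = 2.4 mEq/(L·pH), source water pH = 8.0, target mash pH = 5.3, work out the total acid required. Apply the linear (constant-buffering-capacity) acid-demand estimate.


acid = buffering capacity · (pH_source − pH_target) · V
acid = 2.4 · (8.0 − 5.3) · 22

142.5600 mEq


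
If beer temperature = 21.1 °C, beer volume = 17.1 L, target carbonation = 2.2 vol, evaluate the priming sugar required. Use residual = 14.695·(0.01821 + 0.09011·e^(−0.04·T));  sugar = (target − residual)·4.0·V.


residual = 14.695·(0.01821 + 0.09011·e^(−0.04·21.1)) = 0.8370
sugar = (2.2 − 0.8370)·4.0·17.1

93.2312 g


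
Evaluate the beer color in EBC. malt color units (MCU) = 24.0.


SRM = 1.4922·MCU^0.6859;  EBC = SRM·1.97
SRM = 1.4922·24.0^0.6859 = 13.1982
EBC = 13.1982·1.97

26.0004 EBC


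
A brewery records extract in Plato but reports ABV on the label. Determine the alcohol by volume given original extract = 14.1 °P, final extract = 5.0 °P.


SG = 259/(259 − P);  ABV = (OG − FG)·131.25
OG = 259/(259 − 14.1) = 1.0576
FG = 259/(259 − 5.0) = 1.0197
ABV = (1.0576 − 1.0197)·131.25

4.9730 % ABV


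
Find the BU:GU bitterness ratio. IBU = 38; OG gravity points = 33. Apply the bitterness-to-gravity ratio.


BU:GU = IBU / OG_points
BU:GU = 38 / 33

1.1515


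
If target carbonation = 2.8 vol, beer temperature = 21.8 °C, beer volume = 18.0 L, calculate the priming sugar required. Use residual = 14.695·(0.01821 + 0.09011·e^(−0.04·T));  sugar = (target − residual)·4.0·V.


residual = 14.695·(0.01821 + 0.09011·e^(−0.04·21.8)) = 0.8212
sugar = (2.8 − 0.8212)·4.0·18.0

142.4701 g


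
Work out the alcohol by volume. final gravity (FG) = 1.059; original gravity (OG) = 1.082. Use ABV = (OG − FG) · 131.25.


ABV = (1.082 − 1.059) · 131.25

3.0188 % ABV


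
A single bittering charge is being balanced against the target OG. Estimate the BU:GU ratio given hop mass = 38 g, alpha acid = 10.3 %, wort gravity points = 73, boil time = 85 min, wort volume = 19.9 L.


U = 1.65·0.000125^(GP/1000)·(1−e^(−0.04t))/4.15;  IBU = (α/100)·m·U·1000/V;  BU:GU = IBU/GP
U = 1.65·0.000125^(73/1000)·(1−e^(−0.04·85))/4.15 = 0.1994
IBU = (10.3/100)·38·0.1994·1000/19.9 = 39.2226
BU:GU = 39.2226/73

0.5373


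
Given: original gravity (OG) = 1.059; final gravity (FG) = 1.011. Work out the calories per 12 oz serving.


ABW = (OG−FG)·131.25·0.79/FG;  °P = 259 − 259/SG (for OG→OE and FG→AE);  RE = 0.1808·OE + 0.8192·AE;  Cal = (6.9·ABW + 4·(RE−0.1))·FG·3.55
ABW = (1.059 − 1.011)·131.25·0.79/1.011 = 4.9228
OE = 259 − 259/1.059 = 14.4297 °P
AE = 259 − 259/1.011 = 2.8180 °P
RE = 0.1808·14.4297 + 0.8192·2.8180 = 4.9174 °P
Cal = (6.9·4.9228 + 4·(4.9174−0.1))·1.011·3.55

191.0710 kcal


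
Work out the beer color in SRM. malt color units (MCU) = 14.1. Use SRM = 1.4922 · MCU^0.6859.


SRM = 1.4922 · 14.1^0.6859

9.1638 SRM


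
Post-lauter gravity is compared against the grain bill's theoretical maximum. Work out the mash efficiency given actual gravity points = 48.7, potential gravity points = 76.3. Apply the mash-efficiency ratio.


efficiency = actual / potential × 100
efficiency = 48.7 / 76.3 × 100

63.8270 %


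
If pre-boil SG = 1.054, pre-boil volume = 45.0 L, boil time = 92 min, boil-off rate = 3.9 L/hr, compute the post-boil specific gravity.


V_post = V_pre − rate·(t/60);  SG_post = 1 + (SG_pre−1)·V_pre/V_post
V_post = 45.0 − 3.9·(92/60) = 39.0200
SG_post = 1 + (1.054 − 1)·45.0/39.0200

1.0623


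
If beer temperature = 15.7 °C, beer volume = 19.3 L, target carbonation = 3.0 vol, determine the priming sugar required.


residual = 14.695·(0.01821 + 0.09011·e^(−0.04·T));  sugar = (target − residual)·4.0·V
residual = 14.695·(0.01821 + 0.09011·e^(−0.04·15.7)) = 0.9742
sugar = (3.0 − 0.9742)·4.0·19.3

156.3881 g


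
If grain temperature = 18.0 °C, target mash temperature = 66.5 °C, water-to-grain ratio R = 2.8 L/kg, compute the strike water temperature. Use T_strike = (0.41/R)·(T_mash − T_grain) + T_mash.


T_strike = (0.41/2.8)·(66.5 − 18.0) + 66.5

73.6018 °C


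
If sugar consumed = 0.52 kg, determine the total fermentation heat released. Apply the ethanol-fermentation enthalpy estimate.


Q = m_sugar · 590 kJ/kg
Q = 0.52 · 590

306.8000 kJ


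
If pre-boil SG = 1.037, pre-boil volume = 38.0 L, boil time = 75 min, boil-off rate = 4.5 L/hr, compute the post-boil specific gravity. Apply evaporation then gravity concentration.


V_post = V_pre − rate·(t/60);  SG_post = 1 + (SG_pre−1)·V_pre/V_post
V_post = 38.0 − 4.5·(75/60) = 32.3750
SG_post = 1 + (1.037 − 1)·38.0/32.3750

1.0434


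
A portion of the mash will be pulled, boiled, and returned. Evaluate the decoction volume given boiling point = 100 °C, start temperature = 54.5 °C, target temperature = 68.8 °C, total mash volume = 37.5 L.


V_dec = V_total·(T_target − T_start)/(T_boil − T_start)
V_dec = 37.5·(68.8 − 54.5)/(100 − 54.5)

11.7857 L


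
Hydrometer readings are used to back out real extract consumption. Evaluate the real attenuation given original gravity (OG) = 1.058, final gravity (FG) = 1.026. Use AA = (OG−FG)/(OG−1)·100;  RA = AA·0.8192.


AA = (1.058 − 1.026)/(1.058 − 1)·100 = 55.1724
RA = 55.1724·0.8192

45.1972 %


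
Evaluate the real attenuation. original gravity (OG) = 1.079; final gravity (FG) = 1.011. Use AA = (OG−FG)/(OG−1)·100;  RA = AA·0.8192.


AA = (1.079 − 1.011)/(1.079 − 1)·100 = 86.0759
RA = 86.0759·0.8192

70.5134 %


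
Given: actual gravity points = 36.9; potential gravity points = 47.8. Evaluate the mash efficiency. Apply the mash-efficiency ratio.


efficiency = actual / potential × 100
efficiency = 36.9 / 47.8 × 100

77.1967 %


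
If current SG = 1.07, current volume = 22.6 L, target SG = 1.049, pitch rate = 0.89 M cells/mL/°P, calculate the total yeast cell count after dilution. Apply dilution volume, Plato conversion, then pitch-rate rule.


V_w = V·((SG_c−1)/(SG_t−1)−1);  °P = 259 − 259/SG_t;  cells = rate·(V+V_w)·°P
V_w = 22.6·((1.07−1)/(1.049−1)−1) = 9.6857
V_final = 22.6 + 9.6857 = 32.2857
°P = 259 − 259/1.049 = 12.0982
cells = 0.89·32.2857·12.0982

347.6328 billion cells


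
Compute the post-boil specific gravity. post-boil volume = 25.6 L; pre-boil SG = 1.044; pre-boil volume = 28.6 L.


SG_post = 1 + (SG_pre − 1)·V_pre/V_post
pts_pre = (1.044 − 1)·1000 = 44.0000
pts_post = 44.0000·28.6/25.6 = 49.1563
SG_post = 1 + 49.1563/1000

1.0492


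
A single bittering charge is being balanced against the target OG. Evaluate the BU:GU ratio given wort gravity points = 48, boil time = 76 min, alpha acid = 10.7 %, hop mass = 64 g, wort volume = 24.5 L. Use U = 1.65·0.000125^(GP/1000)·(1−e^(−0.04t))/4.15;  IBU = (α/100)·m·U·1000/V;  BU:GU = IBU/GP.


U = 1.65·0.000125^(48/1000)·(1−e^(−0.04·76))/4.15 = 0.2459
IBU = (10.7/100)·64·0.2459·1000/24.5 = 68.7381
BU:GU = 68.7381/48

1.4320


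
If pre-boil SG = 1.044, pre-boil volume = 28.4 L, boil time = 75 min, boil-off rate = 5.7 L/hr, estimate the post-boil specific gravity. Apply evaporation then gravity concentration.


V_post = V_pre − rate·(t/60);  SG_post = 1 + (SG_pre−1)·V_pre/V_post
V_post = 28.4 − 5.7·(75/60) = 21.2750
SG_post = 1 + (1.044 − 1)·28.4/21.2750

1.0587


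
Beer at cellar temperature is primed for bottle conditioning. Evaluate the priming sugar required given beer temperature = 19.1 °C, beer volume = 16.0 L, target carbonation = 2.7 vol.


residual = 14.695·(0.01821 + 0.09011·e^(−0.04·T));  sugar = (target − residual)·4.0·V
residual = 14.695·(0.01821 + 0.09011·e^(−0.04·19.1)) = 0.8844
sugar = (2.7 − 0.8844)·4.0·16.0

116.1989 g


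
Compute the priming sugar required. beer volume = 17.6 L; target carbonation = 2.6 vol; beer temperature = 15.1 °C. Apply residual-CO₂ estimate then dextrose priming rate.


residual = 14.695·(0.01821 + 0.09011·e^(−0.04·T));  sugar = (target − residual)·4.0·V
residual = 14.695·(0.01821 + 0.09011·e^(−0.04·15.1)) = 0.9914
sugar = (2.6 − 0.9914)·4.0·17.6

113.2445 g


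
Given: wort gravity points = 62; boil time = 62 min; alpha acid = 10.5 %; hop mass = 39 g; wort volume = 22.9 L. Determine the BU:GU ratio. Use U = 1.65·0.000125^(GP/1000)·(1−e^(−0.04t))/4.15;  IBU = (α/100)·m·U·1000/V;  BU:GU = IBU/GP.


U = 1.65·0.000125^(62/1000)·(1−e^(−0.04·62))/4.15 = 0.2087
IBU = (10.5/100)·39·0.2087·1000/22.9 = 37.3147
BU:GU = 37.3147/62

0.6018


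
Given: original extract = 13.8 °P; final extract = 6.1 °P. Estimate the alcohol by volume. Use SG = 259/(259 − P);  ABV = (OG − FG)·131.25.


OG = 259/(259 − 13.8) = 1.0563
FG = 259/(259 − 6.1) = 1.0241
ABV = (1.0563 − 1.0241)·131.25

4.2211 % ABV


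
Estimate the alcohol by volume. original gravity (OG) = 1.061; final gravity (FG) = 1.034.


ABV = (OG − FG) · 131.25
ABV = (1.061 − 1.034) · 131.25

3.5437 % ABV


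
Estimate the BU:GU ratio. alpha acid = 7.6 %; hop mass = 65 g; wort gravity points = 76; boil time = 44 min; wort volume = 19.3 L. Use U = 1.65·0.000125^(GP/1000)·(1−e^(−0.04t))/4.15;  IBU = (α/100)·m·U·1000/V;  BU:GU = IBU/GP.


U = 1.65·0.000125^(76/1000)·(1−e^(−0.04·44))/4.15 = 0.1663
IBU = (7.6/100)·65·0.1663·1000/19.3 = 42.5576
BU:GU = 42.5576/76

0.5600


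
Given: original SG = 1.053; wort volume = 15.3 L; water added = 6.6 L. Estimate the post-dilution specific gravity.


SG_new = 1 + (SG_old − 1)·V_old/(V_old + V_water)
pts = (1.053 − 1)·1000·15.3/(15.3 + 6.6) = 37.0274
SG_new = 1 + 37.0274/1000

1.0370


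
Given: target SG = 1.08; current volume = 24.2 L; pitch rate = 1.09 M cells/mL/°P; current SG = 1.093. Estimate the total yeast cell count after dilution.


V_w = V·((SG_c−1)/(SG_t−1)−1);  °P = 259 − 259/SG_t;  cells = rate·(V+V_w)·°P
V_w = 24.2·((1.093−1)/(1.08−1)−1) = 3.9325
V_final = 24.2 + 3.9325 = 28.1325
°P = 259 − 259/1.08 = 19.1852
cells = 1.09·28.1325·19.1852

588.3027 billion cells


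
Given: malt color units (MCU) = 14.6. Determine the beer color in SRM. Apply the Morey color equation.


SRM = 1.4922 · MCU^0.6859
SRM = 1.4922 · 14.6^0.6859

9.3855 SRM


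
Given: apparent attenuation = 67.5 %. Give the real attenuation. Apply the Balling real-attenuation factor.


RA = AA · 0.8192
RA = 67.5 · 0.8192

55.2960 %


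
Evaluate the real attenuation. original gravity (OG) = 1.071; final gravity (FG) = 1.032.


AA = (OG−FG)/(OG−1)·100;  RA = AA·0.8192
AA = (1.071 − 1.032)/(1.071 − 1)·100 = 54.9296
RA = 54.9296·0.8192

44.9983 %


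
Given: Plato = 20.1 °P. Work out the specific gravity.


SG = 259/(259 − P)
SG = 259/(259 − 20.1)

1.0841


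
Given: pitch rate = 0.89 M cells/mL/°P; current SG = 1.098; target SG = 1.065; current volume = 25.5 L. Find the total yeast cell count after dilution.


V_w = V·((SG_c−1)/(SG_t−1)−1);  °P = 259 − 259/SG_t;  cells = rate·(V+V_w)·°P
V_w = 25.5·((1.098−1)/(1.065−1)−1) = 12.9462
V_final = 25.5 + 12.9462 = 38.4462
°P = 259 − 259/1.065 = 15.8075
cells = 0.89·38.4462·15.8075

540.8868 billion cells


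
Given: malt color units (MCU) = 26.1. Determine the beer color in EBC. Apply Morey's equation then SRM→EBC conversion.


SRM = 1.4922·MCU^0.6859;  EBC = SRM·1.97
SRM = 1.4922·26.1^0.6859 = 13.9798
EBC = 13.9798·1.97

27.5402 EBC


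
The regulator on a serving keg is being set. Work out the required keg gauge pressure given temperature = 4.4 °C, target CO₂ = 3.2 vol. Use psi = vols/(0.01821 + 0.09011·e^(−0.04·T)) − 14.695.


psi = 3.2/(0.01821 + 0.09011·e^(−0.04·4.4)) − 14.695

19.4282 psi


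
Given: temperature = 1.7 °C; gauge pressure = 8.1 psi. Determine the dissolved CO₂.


vols = (P + 14.695)·(0.01821 + 0.09011·e^(−0.04·T))
vols = (8.1 + 14.695)·(0.01821 + 0.09011·e^(−0.04·1.7))

2.3341 volumes


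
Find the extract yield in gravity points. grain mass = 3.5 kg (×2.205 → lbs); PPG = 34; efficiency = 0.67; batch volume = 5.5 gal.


points = lbs × PPG × eff / vol
lbs = 3.5 × 2.205 = 7.7175
points = 7.7175 × 34 × 0.67 / 5.5

31.9645 points


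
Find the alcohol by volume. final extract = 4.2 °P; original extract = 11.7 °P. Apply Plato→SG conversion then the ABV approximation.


SG = 259/(259 − P);  ABV = (OG − FG)·131.25
OG = 259/(259 − 11.7) = 1.0473
FG = 259/(259 − 4.2) = 1.0165
ABV = (1.0473 − 1.0165)·131.25

4.0461 % ABV


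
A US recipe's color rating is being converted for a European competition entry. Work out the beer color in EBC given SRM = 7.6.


EBC = SRM · 1.97
EBC = 7.6 · 1.97

14.9720 EBC


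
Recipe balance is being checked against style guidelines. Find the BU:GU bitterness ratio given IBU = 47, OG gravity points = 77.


BU:GU = IBU / OG_points
BU:GU = 47 / 77

0.6104


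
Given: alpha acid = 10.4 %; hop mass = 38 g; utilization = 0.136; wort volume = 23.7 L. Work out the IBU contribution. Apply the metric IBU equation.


IBU = (α/100)·mass·U·1000 / V
IBU = (10.4/100)·38·0.136·1000 / 23.7

22.6781 IBU


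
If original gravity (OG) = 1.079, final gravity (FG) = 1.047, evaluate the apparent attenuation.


AA = (OG − FG)/(OG − 1) · 100
AA = (1.079 − 1.047)/(1.079 − 1) · 100

40.5063 %


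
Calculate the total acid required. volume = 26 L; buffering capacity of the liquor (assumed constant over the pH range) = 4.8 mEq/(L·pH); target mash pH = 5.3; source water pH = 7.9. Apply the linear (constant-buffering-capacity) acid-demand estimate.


acid = buffering capacity · (pH_source − pH_target) · V
acid = 4.8 · (7.9 − 5.3) · 26

324.4800 mEq


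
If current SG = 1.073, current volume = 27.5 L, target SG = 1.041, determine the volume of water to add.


V_water = V·((SG_curr − 1)/(SG_target − 1) − 1)
V_water = 27.5·((1.073 − 1)/(1.041 − 1) − 1)

21.4634 L


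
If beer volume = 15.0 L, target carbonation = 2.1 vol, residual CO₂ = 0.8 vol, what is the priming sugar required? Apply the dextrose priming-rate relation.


sugar = (target − residual)·4.0·V
sugar = (2.1 − 0.8)·4.0·15.0

78.0000 g


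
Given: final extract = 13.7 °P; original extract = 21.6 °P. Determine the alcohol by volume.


SG = 259/(259 − P);  ABV = (OG − FG)·131.25
OG = 259/(259 − 21.6) = 1.0910
FG = 259/(259 − 13.7) = 1.0558
ABV = (1.0910 − 1.0558)·131.25

4.6116 % ABV


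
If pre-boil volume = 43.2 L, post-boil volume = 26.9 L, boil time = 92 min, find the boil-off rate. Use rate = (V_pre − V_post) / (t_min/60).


rate = (43.2 − 26.9) / (92/60)

10.6304 L/hr


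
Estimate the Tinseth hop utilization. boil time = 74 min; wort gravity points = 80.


U = 1.65·0.000125^(GP/1000) · (1 − e^(−0.04·t))/4.15
bigness = 1.65·0.000125^(80/1000) = 0.8040
boil_factor = (1 − e^(−0.04·74))/4.15 = 0.2285
U = 0.8040 · 0.2285

0.1837


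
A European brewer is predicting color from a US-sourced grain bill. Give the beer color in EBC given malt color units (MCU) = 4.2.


SRM = 1.4922·MCU^0.6859;  EBC = SRM·1.97
SRM = 1.4922·4.2^0.6859 = 3.9931
EBC = 3.9931·1.97

7.8665 EBC


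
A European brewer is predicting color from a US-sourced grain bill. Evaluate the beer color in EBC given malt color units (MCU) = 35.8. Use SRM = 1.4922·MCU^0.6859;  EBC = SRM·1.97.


SRM = 1.4922·35.8^0.6859 = 17.3634
EBC = 17.3634·1.97

34.2059 EBC


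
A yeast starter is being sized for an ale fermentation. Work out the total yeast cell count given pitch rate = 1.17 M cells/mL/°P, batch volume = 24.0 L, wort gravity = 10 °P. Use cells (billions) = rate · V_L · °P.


cells = 1.17 · 24.0 · 10

280.8000 billion cells


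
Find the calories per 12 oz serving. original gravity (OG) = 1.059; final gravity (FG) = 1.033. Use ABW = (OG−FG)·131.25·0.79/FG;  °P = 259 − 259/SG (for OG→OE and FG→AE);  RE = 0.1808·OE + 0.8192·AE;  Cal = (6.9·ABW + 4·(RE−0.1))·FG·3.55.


ABW = (1.059 − 1.033)·131.25·0.79/1.033 = 2.6098
OE = 259 − 259/1.059 = 14.4297 °P
AE = 259 − 259/1.033 = 8.2740 °P
RE = 0.1808·14.4297 + 0.8192·8.2740 = 9.3869 °P
Cal = (6.9·2.6098 + 4·(9.3869−0.1))·1.033·3.55

202.2614 kcal


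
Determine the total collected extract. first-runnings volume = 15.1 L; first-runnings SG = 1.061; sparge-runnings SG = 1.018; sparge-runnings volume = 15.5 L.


total = Σ (SG_i − 1)·1000·V_i
first = (1.061 − 1)·1000·15.1 = 921.1000
sparge = (1.018 − 1)·1000·15.5 = 279.0000
total = 921.1000 + 279.0000

1200.1000 gravity·L


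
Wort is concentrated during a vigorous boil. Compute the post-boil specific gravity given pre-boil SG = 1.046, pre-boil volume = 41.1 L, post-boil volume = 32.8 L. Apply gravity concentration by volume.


SG_post = 1 + (SG_pre − 1)·V_pre/V_post
pts_pre = (1.046 − 1)·1000 = 46.0000
pts_post = 46.0000·41.1/32.8 = 57.6402
SG_post = 1 + 57.6402/1000

1.0576


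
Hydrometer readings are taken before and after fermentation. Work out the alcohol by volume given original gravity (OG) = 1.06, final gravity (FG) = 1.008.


ABV = (OG − FG) · 131.25
ABV = (1.06 − 1.008) · 131.25

6.8250 % ABV


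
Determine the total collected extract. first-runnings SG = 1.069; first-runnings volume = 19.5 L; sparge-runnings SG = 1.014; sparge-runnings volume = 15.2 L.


total = Σ (SG_i − 1)·1000·V_i
first = (1.069 − 1)·1000·19.5 = 1345.5000
sparge = (1.014 − 1)·1000·15.2 = 212.8000
total = 1345.5000 + 212.8000

1558.3000 gravity·L


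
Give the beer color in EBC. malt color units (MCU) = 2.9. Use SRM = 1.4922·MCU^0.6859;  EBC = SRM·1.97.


SRM = 1.4922·2.9^0.6859 = 3.0973
EBC = 3.0973·1.97

6.1017 EBC


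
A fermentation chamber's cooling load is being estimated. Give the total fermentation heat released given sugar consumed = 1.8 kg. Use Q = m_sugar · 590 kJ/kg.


Q = 1.8 · 590

1062.0000 kJ


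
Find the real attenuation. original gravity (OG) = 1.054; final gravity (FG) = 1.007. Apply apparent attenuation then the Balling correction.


AA = (OG−FG)/(OG−1)·100;  RA = AA·0.8192
AA = (1.054 − 1.007)/(1.054 − 1)·100 = 87.0370
RA = 87.0370·0.8192

71.3007 %


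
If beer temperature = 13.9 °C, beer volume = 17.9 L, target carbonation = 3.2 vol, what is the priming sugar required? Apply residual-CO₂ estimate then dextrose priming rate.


residual = 14.695·(0.01821 + 0.09011·e^(−0.04·T));  sugar = (target − residual)·4.0·V
residual = 14.695·(0.01821 + 0.09011·e^(−0.04·13.9)) = 1.0270
sugar = (3.2 − 1.0270)·4.0·17.9

155.5866 g


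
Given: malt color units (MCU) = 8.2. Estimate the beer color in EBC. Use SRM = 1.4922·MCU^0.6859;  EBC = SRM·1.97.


SRM = 1.4922·8.2^0.6859 = 6.3185
EBC = 6.3185·1.97

12.4474 EBC


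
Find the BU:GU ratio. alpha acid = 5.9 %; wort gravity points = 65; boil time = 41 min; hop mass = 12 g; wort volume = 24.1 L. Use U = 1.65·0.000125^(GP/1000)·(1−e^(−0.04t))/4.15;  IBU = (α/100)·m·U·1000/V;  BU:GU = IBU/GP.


U = 1.65·0.000125^(65/1000)·(1−e^(−0.04·41))/4.15 = 0.1787
IBU = (5.9/100)·12·0.1787·1000/24.1 = 5.2492
BU:GU = 5.2492/65

0.0808


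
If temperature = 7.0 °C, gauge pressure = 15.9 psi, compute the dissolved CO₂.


vols = (P + 14.695)·(0.01821 + 0.09011·e^(−0.04·T))
vols = (15.9 + 14.695)·(0.01821 + 0.09011·e^(−0.04·7.0))

2.6408 volumes


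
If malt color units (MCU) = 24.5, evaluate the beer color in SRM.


SRM = 1.4922 · MCU^0.6859
SRM = 1.4922 · 24.5^0.6859

13.3862 SRM


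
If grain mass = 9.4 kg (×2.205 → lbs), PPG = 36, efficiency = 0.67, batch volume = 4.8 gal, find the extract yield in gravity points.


points = lbs × PPG × eff / vol
lbs = 9.4 × 2.205 = 20.7270
points = 20.7270 × 36 × 0.67 / 4.8

104.1532 points


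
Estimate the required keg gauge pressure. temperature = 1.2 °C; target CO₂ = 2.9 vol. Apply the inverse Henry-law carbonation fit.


psi = vols/(0.01821 + 0.09011·e^(−0.04·T)) − 14.695
psi = 2.9/(0.01821 + 0.09011·e^(−0.04·1.2)) − 14.695

13.1637 psi


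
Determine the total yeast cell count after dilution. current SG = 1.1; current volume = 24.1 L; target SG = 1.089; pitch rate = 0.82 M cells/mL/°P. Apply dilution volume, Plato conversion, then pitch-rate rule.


V_w = V·((SG_c−1)/(SG_t−1)−1);  °P = 259 − 259/SG_t;  cells = rate·(V+V_w)·°P
V_w = 24.1·((1.1−1)/(1.089−1)−1) = 2.9787
V_final = 24.1 + 2.9787 = 27.0787
°P = 259 − 259/1.089 = 21.1671
cells = 0.82·27.0787·21.1671

470.0053 billion cells


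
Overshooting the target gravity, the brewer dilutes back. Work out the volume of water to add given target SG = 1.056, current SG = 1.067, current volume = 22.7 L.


V_water = V·((SG_curr − 1)/(SG_target − 1) − 1)
V_water = 22.7·((1.067 − 1)/(1.056 − 1) − 1)

4.4589 L


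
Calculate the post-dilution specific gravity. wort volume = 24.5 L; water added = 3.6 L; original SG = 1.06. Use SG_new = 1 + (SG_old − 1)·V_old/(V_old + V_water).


pts = (1.06 − 1)·1000·24.5/(24.5 + 3.6) = 52.3132
SG_new = 1 + 52.3132/1000

1.0523


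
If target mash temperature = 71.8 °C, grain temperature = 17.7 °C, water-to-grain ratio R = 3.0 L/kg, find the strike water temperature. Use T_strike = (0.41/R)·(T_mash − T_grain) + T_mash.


T_strike = (0.41/3.0)·(71.8 − 17.7) + 71.8

79.1937 °C


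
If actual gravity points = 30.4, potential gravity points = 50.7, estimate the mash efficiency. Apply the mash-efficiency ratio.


efficiency = actual / potential × 100
efficiency = 30.4 / 50.7 × 100

59.9606 %


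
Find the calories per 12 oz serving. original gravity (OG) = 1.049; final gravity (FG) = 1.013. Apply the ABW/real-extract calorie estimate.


ABW = (OG−FG)·131.25·0.79/FG;  °P = 259 − 259/SG (for OG→OE and FG→AE);  RE = 0.1808·OE + 0.8192·AE;  Cal = (6.9·ABW + 4·(RE−0.1))·FG·3.55
ABW = (1.049 − 1.013)·131.25·0.79/1.013 = 3.6848
OE = 259 − 259/1.049 = 12.0982 °P
AE = 259 − 259/1.013 = 3.3238 °P
RE = 0.1808·12.0982 + 0.8192·3.3238 = 4.9102 °P
Cal = (6.9·3.6848 + 4·(4.9102−0.1))·1.013·3.55

160.6265 kcal


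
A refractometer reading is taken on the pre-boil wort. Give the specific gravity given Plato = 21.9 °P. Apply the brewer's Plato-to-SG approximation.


SG = 259/(259 − P)
SG = 259/(259 − 21.9)

1.0924


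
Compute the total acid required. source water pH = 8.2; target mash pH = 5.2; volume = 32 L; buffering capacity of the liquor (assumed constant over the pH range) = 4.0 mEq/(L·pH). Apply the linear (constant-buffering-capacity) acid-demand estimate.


acid = buffering capacity · (pH_source − pH_target) · V
acid = 4.0 · (8.2 − 5.2) · 32

384.0000 mEq


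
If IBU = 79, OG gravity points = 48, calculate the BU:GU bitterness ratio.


BU:GU = IBU / OG_points
BU:GU = 79 / 48

1.6458


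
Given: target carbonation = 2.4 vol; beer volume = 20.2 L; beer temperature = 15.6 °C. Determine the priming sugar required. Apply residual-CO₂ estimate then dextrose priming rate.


residual = 14.695·(0.01821 + 0.09011·e^(−0.04·T));  sugar = (target − residual)·4.0·V
residual = 14.695·(0.01821 + 0.09011·e^(−0.04·15.6)) = 0.9771
sugar = (2.4 − 0.9771)·4.0·20.2

114.9719 g


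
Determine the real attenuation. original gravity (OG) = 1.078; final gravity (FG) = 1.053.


AA = (OG−FG)/(OG−1)·100;  RA = AA·0.8192
AA = (1.078 − 1.053)/(1.078 − 1)·100 = 32.0513
RA = 32.0513·0.8192

26.2564 %


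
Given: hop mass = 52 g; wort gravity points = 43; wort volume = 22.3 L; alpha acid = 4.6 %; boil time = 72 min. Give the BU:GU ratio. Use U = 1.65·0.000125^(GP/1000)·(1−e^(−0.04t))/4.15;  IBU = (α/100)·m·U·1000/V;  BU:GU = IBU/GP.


U = 1.65·0.000125^(43/1000)·(1−e^(−0.04·72))/4.15 = 0.2550
IBU = (4.6/100)·52·0.2550·1000/22.3 = 27.3508
BU:GU = 27.3508/43

0.6361


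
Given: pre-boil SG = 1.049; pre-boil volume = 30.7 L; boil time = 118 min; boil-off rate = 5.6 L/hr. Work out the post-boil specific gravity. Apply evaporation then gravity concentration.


V_post = V_pre − rate·(t/60);  SG_post = 1 + (SG_pre−1)·V_pre/V_post
V_post = 30.7 − 5.6·(118/60) = 19.6867
SG_post = 1 + (1.049 − 1)·30.7/19.6867

1.0764


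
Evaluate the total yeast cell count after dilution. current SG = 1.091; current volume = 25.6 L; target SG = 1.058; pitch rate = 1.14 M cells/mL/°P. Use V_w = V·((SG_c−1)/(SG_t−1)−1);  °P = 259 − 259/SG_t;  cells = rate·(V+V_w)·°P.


V_w = 25.6·((1.091−1)/(1.058−1)−1) = 14.5655
V_final = 25.6 + 14.5655 = 40.1655
°P = 259 − 259/1.058 = 14.1985
cells = 1.14·40.1655·14.1985

650.1301 billion cells


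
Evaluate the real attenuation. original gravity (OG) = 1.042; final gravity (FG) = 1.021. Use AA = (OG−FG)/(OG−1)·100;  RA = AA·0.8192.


AA = (1.042 − 1.021)/(1.042 − 1)·100 = 50.0000
RA = 50.0000·0.8192

40.9600 %


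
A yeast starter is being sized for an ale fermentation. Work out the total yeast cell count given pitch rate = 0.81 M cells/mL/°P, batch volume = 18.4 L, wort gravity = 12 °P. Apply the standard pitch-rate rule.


cells (billions) = rate · V_L · °P
cells = 0.81 · 18.4 · 12

178.8480 billion cells


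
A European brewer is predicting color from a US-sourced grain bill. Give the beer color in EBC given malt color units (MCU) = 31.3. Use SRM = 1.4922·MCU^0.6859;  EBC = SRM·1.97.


SRM = 1.4922·31.3^0.6859 = 15.8351
EBC = 15.8351·1.97

31.1952 EBC


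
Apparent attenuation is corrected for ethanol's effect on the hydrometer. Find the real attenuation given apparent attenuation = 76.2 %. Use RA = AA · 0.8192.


RA = 76.2 · 0.8192

62.4230 %


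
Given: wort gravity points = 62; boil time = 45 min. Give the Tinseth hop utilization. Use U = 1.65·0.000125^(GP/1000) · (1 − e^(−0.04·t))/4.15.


bigness = 1.65·0.000125^(62/1000) = 0.9451
boil_factor = (1 − e^(−0.04·45))/4.15 = 0.2011
U = 0.9451 · 0.2011

0.1901


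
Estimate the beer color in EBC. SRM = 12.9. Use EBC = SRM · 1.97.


EBC = 12.9 · 1.97

25.4130 EBC


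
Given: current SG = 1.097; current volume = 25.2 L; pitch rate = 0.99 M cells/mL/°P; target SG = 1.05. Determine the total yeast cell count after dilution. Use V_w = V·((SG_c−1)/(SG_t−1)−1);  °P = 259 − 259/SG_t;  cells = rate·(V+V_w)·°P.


V_w = 25.2·((1.097−1)/(1.05−1)−1) = 23.6880
V_final = 25.2 + 23.6880 = 48.8880
°P = 259 − 259/1.05 = 12.3333
cells = 0.99·48.8880·12.3333

596.9225 billion cells


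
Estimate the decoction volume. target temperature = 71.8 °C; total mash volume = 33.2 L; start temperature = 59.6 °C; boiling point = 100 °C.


V_dec = V_total·(T_target − T_start)/(T_boil − T_start)
V_dec = 33.2·(71.8 − 59.6)/(100 − 59.6)

10.0257 L


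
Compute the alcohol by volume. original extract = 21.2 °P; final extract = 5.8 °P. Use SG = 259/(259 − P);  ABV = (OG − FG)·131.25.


OG = 259/(259 − 21.2) = 1.0892
FG = 259/(259 − 5.8) = 1.0229
ABV = (1.0892 − 1.0229)·131.25

8.6945 % ABV


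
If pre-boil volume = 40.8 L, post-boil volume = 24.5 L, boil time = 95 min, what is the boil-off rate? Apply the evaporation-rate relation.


rate = (V_pre − V_post) / (t_min/60)
rate = (40.8 − 24.5) / (95/60)

10.2947 L/hr


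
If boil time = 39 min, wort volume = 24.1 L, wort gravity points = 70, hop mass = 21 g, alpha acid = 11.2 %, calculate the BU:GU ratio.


U = 1.65·0.000125^(GP/1000)·(1−e^(−0.04t))/4.15;  IBU = (α/100)·m·U·1000/V;  BU:GU = IBU/GP
U = 1.65·0.000125^(70/1000)·(1−e^(−0.04·39))/4.15 = 0.1674
IBU = (11.2/100)·21·0.1674·1000/24.1 = 16.3377
BU:GU = 16.3377/70

0.2334


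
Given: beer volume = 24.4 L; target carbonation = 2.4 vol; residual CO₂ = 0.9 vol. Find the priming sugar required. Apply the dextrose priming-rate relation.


sugar = (target − residual)·4.0·V
sugar = (2.4 − 0.9)·4.0·24.4

146.4000 g


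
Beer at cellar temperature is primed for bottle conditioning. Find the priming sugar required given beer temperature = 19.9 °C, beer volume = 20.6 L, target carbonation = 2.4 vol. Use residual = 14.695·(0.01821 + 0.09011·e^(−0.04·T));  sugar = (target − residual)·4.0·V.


residual = 14.695·(0.01821 + 0.09011·e^(−0.04·19.9)) = 0.8650
sugar = (2.4 − 0.8650)·4.0·20.6

126.4867 g


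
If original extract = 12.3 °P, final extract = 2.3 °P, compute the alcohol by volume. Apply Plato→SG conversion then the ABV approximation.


SG = 259/(259 − P);  ABV = (OG − FG)·131.25
OG = 259/(259 − 12.3) = 1.0499
FG = 259/(259 − 2.3) = 1.0090
ABV = (1.0499 − 1.0090)·131.25

5.3679 % ABV


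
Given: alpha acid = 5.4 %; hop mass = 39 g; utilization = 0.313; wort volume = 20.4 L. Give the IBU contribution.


IBU = (α/100)·mass·U·1000 / V
IBU = (5.4/100)·39·0.313·1000 / 20.4

32.3126 IBU


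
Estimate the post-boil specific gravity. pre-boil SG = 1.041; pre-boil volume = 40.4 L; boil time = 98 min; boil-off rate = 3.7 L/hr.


V_post = V_pre − rate·(t/60);  SG_post = 1 + (SG_pre−1)·V_pre/V_post
V_post = 40.4 − 3.7·(98/60) = 34.3567
SG_post = 1 + (1.041 − 1)·40.4/34.3567

1.0482


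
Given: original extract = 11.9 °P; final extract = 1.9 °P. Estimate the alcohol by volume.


SG = 259/(259 − P);  ABV = (OG − FG)·131.25
OG = 259/(259 − 11.9) = 1.0482
FG = 259/(259 − 1.9) = 1.0074
ABV = (1.0482 − 1.0074)·131.25

5.3509 % ABV


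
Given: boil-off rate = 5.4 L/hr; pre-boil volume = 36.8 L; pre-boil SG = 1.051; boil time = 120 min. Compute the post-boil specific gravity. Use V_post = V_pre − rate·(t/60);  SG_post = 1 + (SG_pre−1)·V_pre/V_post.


V_post = 36.8 − 5.4·(120/60) = 26.0000
SG_post = 1 + (1.051 − 1)·36.8/26.0000

1.0722


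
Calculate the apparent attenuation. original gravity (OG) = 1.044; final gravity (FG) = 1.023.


AA = (OG − FG)/(OG − 1) · 100
AA = (1.044 − 1.023)/(1.044 − 1) · 100

47.7273 %


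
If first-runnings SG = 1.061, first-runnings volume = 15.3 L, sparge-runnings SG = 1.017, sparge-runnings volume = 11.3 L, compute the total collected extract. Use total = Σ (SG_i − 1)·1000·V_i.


first = (1.061 − 1)·1000·15.3 = 933.3000
sparge = (1.017 − 1)·1000·11.3 = 192.1000
total = 933.3000 + 192.1000

1125.4000 gravity·L


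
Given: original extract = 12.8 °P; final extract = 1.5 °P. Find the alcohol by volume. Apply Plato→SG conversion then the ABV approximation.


SG = 259/(259 − P);  ABV = (OG − FG)·131.25
OG = 259/(259 − 12.8) = 1.0520
FG = 259/(259 − 1.5) = 1.0058
ABV = (1.0520 − 1.0058)·131.25

6.0592 % ABV


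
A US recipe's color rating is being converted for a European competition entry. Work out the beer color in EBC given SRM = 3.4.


EBC = SRM · 1.97
EBC = 3.4 · 1.97

6.6980 EBC


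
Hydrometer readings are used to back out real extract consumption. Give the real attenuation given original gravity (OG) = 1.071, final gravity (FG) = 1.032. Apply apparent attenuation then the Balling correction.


AA = (OG−FG)/(OG−1)·100;  RA = AA·0.8192
AA = (1.071 − 1.032)/(1.071 − 1)·100 = 54.9296
RA = 54.9296·0.8192

44.9983 %


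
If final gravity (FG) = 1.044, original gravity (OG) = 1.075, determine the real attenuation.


AA = (OG−FG)/(OG−1)·100;  RA = AA·0.8192
AA = (1.075 − 1.044)/(1.075 − 1)·100 = 41.3333
RA = 41.3333·0.8192

33.8603 %


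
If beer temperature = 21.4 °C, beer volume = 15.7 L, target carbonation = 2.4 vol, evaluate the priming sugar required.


residual = 14.695·(0.01821 + 0.09011·e^(−0.04·T));  sugar = (target − residual)·4.0·V
residual = 14.695·(0.01821 + 0.09011·e^(−0.04·21.4)) = 0.8302
sugar = (2.4 − 0.8302)·4.0·15.7

98.5848 g


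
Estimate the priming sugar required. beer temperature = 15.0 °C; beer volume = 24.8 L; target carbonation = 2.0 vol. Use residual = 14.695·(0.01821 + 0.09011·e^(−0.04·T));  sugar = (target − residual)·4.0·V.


residual = 14.695·(0.01821 + 0.09011·e^(−0.04·15.0)) = 0.9943
sugar = (2.0 − 0.9943)·4.0·24.8

99.7641 g


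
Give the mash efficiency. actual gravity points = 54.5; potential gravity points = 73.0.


efficiency = actual / potential × 100
efficiency = 54.5 / 73.0 × 100

74.6575 %


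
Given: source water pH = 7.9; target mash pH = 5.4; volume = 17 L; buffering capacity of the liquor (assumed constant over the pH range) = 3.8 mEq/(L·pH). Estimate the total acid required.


acid = buffering capacity · (pH_source − pH_target) · V
acid = 3.8 · (7.9 − 5.4) · 17

161.5000 mEq


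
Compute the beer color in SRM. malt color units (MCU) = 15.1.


SRM = 1.4922 · MCU^0.6859
SRM = 1.4922 · 15.1^0.6859

9.6048 SRM


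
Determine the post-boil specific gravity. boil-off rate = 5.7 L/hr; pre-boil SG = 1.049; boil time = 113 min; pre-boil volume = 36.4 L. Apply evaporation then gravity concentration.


V_post = V_pre − rate·(t/60);  SG_post = 1 + (SG_pre−1)·V_pre/V_post
V_post = 36.4 − 5.7·(113/60) = 25.6650
SG_post = 1 + (1.049 − 1)·36.4/25.6650

1.0695


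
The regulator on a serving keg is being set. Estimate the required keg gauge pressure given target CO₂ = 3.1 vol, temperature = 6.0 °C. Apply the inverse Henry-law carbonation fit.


psi = vols/(0.01821 + 0.09011·e^(−0.04·T)) − 14.695
psi = 3.1/(0.01821 + 0.09011·e^(−0.04·6.0)) − 14.695

20.1001 psi


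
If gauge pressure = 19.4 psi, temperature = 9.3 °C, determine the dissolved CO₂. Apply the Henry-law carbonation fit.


vols = (P + 14.695)·(0.01821 + 0.09011·e^(−0.04·T))
vols = (19.4 + 14.695)·(0.01821 + 0.09011·e^(−0.04·9.3))

2.7388 volumes


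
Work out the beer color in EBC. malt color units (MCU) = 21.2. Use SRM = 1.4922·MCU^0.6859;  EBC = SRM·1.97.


SRM = 1.4922·21.2^0.6859 = 12.1216
EBC = 12.1216·1.97

23.8796 EBC


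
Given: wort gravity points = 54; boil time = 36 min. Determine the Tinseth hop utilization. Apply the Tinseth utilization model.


U = 1.65·0.000125^(GP/1000) · (1 − e^(−0.04·t))/4.15
bigness = 1.65·0.000125^(54/1000) = 1.0156
boil_factor = (1 − e^(−0.04·36))/4.15 = 0.1839
U = 1.0156 · 0.1839

0.1867


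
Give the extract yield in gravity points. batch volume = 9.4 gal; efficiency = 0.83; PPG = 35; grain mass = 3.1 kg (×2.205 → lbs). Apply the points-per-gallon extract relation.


points = lbs × PPG × eff / vol
lbs = 3.1 × 2.205 = 6.8355
points = 6.8355 × 35 × 0.83 / 9.4

21.1246 points
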